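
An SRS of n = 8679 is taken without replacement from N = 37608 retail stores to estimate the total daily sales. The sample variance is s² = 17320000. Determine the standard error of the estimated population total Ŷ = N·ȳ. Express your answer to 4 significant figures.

1.473 × 10^6

Var(Ŷ) = N²·Var(ȳ) = N²·(1 − n/N)·s²/n.
f = 8679/37608 = 0.23077537; Var(ȳ) = 0.76922463·17320000/8679 = 1535.0813.
Var(Ŷ) = 37608² · 1535.0813 = 2.1711601 × 10^12.
SE(Ŷ) = √(2.1711601 × 10^12) = 1.473 × 10^6.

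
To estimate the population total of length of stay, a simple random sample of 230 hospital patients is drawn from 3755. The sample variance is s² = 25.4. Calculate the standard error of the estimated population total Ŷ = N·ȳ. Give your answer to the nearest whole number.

1209

Var(Ŷ) = N²·Var(ȳ) = N²·(1 − n/N)·s²/n.
f = 230/3755 = 0.06125166; Var(ȳ) = 0.93874834·25.4/230 = 0.10367047.
Var(Ŷ) = 3755² · 0.10367047 = 1.4617562 × 10^6.
SE(Ŷ) = √(1.4617562 × 10^6) = 1209.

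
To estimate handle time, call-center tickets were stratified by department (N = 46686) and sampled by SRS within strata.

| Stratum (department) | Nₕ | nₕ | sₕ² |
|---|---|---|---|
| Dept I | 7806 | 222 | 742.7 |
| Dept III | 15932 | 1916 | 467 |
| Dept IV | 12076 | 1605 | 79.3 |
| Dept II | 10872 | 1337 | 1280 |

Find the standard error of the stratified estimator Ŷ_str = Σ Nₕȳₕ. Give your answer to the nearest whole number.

18920

Var(Ŷ_str) = Σₕ Nₕ²(1 − fₕ)sₕ²/nₕ.
Dept I: 7806²·(1 − 222/7806)·742.7/222 = 1.9805569 × 10^8.
Dept III: 15932²·(1 − 1916/15932)·467/1916 = 5.4427171 × 10^7.
Dept IV: 12076²·(1 − 1605/12076)·79.3/1605 = 6.2475453 × 10^6.
Dept II: 10872²·(1 − 1337/10872)·1280/1337 = 9.9245015 × 10^7.
Sum = 3.5797542 × 10^8.
SE = √(3.5797542 × 10^8) = 18920.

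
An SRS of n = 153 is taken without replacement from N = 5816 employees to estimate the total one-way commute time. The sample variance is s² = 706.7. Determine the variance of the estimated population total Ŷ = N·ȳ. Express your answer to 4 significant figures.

1.521 × 10^8

Var(Ŷ) = N²·Var(ȳ) = N²·(1 − n/N)·s²/n.
f = 153/5816 = 0.02630674; Var(ȳ) = 0.97369326·706.7/153 = 4.4974446.
Var(Ŷ) = 5816² · 4.4974446 = 1.5212991 × 10^8.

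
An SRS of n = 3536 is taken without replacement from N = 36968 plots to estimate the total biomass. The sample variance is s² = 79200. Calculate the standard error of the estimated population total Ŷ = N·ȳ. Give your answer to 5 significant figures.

Var(Ŷ) = N²·Var(ȳ) = N²·(1 − n/N)·s²/n.
f = 3536/36968 = 0.09565029; Var(ȳ) = 0.90434971·79200/3536 = 20.255797.
Var(Ŷ) = 36968² · 20.255797 = 2.7682241 × 10^10.
SE(Ŷ) = √(2.7682241 × 10^10) = 166380.

166380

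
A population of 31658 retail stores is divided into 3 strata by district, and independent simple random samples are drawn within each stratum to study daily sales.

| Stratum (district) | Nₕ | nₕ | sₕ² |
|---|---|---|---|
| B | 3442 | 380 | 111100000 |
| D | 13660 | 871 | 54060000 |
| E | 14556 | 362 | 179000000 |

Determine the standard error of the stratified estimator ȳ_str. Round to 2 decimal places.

Var(ȳ_str) = Σₕ Wₕ²(1 − fₕ)sₕ²/nₕ with Wₕ = Nₕ/N, N = 31658.
B: Wₕ = 0.10872449; term = 0.10872449²·(1 − 0.11040093)·111100000/380 = 3074.5359.
D: Wₕ = 0.43148651; term = 0.43148651²·(1 − 0.06376281)·54060000/871 = 10818.778.
E: Wₕ = 0.45978899; term = 0.45978899²·(1 − 0.02486947)·179000000/362 = 101935.24.
Sum = 115828.55.
SE = √(115828.55) = 340.34.

340.34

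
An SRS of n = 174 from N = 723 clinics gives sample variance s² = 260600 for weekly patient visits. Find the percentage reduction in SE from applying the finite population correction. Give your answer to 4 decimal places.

f = n/N = 174/723 = 0.24066390.
SE_no-fpc = √(s²/n) = 38.700144; SE_fpc = √((1−f)s²/n) = 33.723264.
Ratio = √(1−f) = 0.87139893. Reduction = 100·(1 − 0.87139893) = 12.8601%.

12.8601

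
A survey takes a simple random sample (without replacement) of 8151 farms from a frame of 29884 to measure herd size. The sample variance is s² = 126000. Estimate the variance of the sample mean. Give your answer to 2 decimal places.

11.24

Under SRS without replacement, Var(ȳ) = (1 − f)·s²/n with f = n/N = 8151/29884 = 0.27275465.
Var(ȳ) = (1 − 0.27275465)·126000/8151 = 0.72724535·15.458226 = 11.241923.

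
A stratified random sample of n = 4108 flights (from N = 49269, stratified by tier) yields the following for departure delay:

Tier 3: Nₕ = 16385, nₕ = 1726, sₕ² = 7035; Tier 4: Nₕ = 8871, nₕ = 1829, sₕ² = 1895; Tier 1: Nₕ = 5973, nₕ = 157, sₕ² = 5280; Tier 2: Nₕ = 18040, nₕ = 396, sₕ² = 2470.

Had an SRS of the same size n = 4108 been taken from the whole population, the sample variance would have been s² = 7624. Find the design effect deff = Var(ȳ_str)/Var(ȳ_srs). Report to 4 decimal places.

Var(ȳ_str) = Σ Wₕ²(1−fₕ)sₕ²/nₕ with Wₕ = Nₕ/49269:
  Tier 3: (16385/49269)²·(1−1726/16385)·7035/1726 = 0.4032985
  Tier 4: (8871/49269)²·(1−1829/8871)·1895/1829 = 0.026663467
  Tier 1: (5973/49269)²·(1−157/5973)·5280/157 = 0.48128651
  Tier 2: (18040/49269)²·(1−396/18040)·2470/396 = 0.81787673
  → Var(ȳ_str) = 1.7291252.
Var(ȳ_srs) = (1 − 4108/49269)·7624/4108 = 1.7011486.
deff = 1.7291252 / 1.7011486 = 1.0164.

1.0164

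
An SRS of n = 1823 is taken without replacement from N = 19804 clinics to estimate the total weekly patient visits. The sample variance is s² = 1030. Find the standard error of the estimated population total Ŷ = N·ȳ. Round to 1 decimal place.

Var(Ŷ) = N²·Var(ȳ) = N²·(1 − n/N)·s²/n.
f = 1823/19804 = 0.09205211; Var(ȳ) = 0.90794789·1030/1823 = 0.51299305.
Var(Ŷ) = 19804² · 0.51299305 = 2.0119506 × 10^8.
SE(Ŷ) = √(2.0119506 × 10^8) = 14184.3.

14184.3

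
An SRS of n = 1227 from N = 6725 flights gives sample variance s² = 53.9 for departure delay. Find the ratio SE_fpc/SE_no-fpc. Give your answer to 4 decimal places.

0.9042

f = n/N = 1227/6725 = 0.18245353.
SE_no-fpc = √(s²/n) = 0.20959074; SE_fpc = √((1−f)s²/n) = 0.18950834.
Ratio = √(1−f) = 0.90418276.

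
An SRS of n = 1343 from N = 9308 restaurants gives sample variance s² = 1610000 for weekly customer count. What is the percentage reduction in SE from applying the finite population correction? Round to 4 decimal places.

7.4951

f = n/N = 1343/9308 = 0.14428449.
SE_no-fpc = √(s²/n) = 34.623816; SE_fpc = √((1−f)s²/n) = 32.028724.
Ratio = √(1−f) = 0.92504892. Reduction = 100·(1 − 0.92504892) = 7.4951%.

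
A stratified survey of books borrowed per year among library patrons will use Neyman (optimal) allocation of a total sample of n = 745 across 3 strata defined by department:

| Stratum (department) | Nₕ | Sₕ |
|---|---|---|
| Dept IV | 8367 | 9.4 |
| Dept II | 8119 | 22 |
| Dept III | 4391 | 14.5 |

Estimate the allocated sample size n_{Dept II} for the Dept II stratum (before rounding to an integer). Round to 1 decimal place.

414.6

Neyman allocation: nₕ = n·NₕSₕ / Σⱼ NⱼSⱼ.
Σ NⱼSⱼ = 8367·9.4 + 8119·22 + 4391·14.5 = 320937.3.
n_{Dept II} = 745·8119·22 / 320937.3 = 414.6.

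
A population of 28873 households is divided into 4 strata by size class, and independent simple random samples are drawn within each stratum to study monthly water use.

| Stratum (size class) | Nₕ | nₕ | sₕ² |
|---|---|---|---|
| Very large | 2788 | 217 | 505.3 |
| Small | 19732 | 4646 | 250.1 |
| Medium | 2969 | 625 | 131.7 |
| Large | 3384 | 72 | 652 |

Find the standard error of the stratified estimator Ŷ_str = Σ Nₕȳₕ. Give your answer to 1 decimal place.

Var(Ŷ_str) = Σₕ Nₕ²(1 − fₕ)sₕ²/nₕ.
Very large: 2788²·(1 − 217/2788)·505.3/217 = 1.6691079 × 10^7.
Small: 19732²·(1 − 4646/19732)·250.1/4646 = 1.6024323 × 10^7.
Medium: 2969²·(1 − 625/2969)·131.7/625 = 1.4664713 × 10^6.
Large: 3384²·(1 − 72/3384)·652/72 = 1.0149293 × 10^8.
Sum = 1.356748 × 10^8.
SE = √(1.356748 × 10^8) = 11648.0.

11648.0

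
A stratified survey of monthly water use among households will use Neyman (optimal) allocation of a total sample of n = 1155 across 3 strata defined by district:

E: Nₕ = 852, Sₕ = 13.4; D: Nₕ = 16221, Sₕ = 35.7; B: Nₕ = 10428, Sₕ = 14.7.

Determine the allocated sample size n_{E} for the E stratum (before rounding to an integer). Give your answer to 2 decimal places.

Neyman allocation: nₕ = n·NₕSₕ / Σⱼ NⱼSⱼ.
Σ NⱼSⱼ = 852·13.4 + 16221·35.7 + 10428·14.7 = 743798.1.
n_{E} = 1155·852·13.4 / 743798.1 = 17.73.

17.73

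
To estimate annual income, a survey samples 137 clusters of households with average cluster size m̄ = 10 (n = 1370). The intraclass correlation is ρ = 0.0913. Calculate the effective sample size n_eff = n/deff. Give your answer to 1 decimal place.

752.0

deff = 1 + (10 − 1)·0.0913 = 1 + 0.8217 = 1.8217.
n_eff = 1370 / 1.8217 = 752.0.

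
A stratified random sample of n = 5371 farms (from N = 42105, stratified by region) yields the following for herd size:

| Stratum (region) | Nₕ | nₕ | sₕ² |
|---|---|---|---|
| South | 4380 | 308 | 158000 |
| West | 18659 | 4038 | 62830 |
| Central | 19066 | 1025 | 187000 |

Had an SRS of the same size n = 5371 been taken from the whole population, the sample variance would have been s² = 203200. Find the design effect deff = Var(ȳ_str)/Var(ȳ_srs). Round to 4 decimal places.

Var(ȳ_str) = Σ Wₕ²(1−fₕ)sₕ²/nₕ with Wₕ = Nₕ/42105:
  South: (4380/42105)²·(1−308/4380)·158000/308 = 5.1608461
  West: (18659/42105)²·(1−4038/18659)·62830/4038 = 2.3944118
  Central: (19066/42105)²·(1−1025/19066)·187000/1025 = 35.397337
  → Var(ȳ_str) = 42.952595.
Var(ȳ_srs) = (1 − 5371/42105)·203200/5371 = 33.006776.
deff = 42.952595 / 33.006776 = 1.3013.

1.3013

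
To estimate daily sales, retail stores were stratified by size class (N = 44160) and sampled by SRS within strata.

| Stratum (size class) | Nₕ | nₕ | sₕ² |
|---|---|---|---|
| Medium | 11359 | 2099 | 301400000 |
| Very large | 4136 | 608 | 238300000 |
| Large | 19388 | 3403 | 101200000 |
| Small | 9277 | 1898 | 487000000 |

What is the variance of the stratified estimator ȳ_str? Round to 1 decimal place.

Var(ȳ_str) = Σₕ Wₕ²(1 − fₕ)sₕ²/nₕ with Wₕ = Nₕ/N, N = 44160.
Medium: Wₕ = 0.25722373; term = 0.25722373²·(1 − 0.18478739)·301400000/2099 = 7745.0418.
Very large: Wₕ = 0.09365942; term = 0.09365942²·(1 − 0.14700193)·238300000/608 = 2932.7257.
Large: Wₕ = 0.43903986; term = 0.43903986²·(1 − 0.17552094)·101200000/3403 = 4726.1346.
Small: Wₕ = 0.21007699; term = 0.21007699²·(1 − 0.20459200)·487000000/1898 = 9006.9902.
Sum = 24410.892.

24410.9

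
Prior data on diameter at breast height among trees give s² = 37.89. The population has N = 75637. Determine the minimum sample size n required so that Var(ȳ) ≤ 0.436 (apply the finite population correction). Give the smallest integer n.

Without fpc, n₀ = s²/D = 37.89/0.436 = 86.9037.
With fpc, (1 − n/N)·s²/n ≤ D requires n ≥ n₀/(1 + n₀/N) = 86.9037/(1 + 86.9037/75637) = 86.8040.
Rounding up, n = 87.

87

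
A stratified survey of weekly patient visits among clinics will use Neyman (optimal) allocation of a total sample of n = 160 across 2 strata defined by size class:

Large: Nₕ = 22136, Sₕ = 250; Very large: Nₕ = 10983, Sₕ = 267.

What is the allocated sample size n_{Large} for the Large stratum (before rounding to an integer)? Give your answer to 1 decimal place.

104.6

Neyman allocation: nₕ = n·NₕSₕ / Σⱼ NⱼSⱼ.
Σ NⱼSⱼ = 22136·250 + 10983·267 = 8.466461 × 10^6.
n_{Large} = 160·22136·250 / (8.466461 × 10^6) = 104.6.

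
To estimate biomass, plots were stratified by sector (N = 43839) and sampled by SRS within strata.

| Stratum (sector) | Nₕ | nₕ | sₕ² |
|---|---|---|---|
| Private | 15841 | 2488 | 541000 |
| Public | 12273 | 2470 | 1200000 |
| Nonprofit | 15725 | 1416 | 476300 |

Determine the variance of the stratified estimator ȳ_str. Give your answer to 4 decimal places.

Var(ȳ_str) = Σₕ Wₕ²(1 − fₕ)sₕ²/nₕ with Wₕ = Nₕ/N, N = 43839.
Private: Wₕ = 0.36134492; term = 0.36134492²·(1 − 0.15706079)·541000/2488 = 23.932444.
Public: Wₕ = 0.27995620; term = 0.27995620²·(1 − 0.20125479)·1200000/2470 = 30.413945.
Nonprofit: Wₕ = 0.35869888; term = 0.35869888²·(1 − 0.09004769)·476300/1416 = 39.381839.
Sum = 93.728228.

93.7282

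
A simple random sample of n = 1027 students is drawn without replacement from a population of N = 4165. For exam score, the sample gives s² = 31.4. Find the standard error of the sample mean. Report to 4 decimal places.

0.1518

Under SRS without replacement, Var(ȳ) = (1 − f)·s²/n with f = n/N = 1027/4165 = 0.24657863.
Var(ȳ) = (1 − 0.24657863)·31.4/1027 = 0.75342137·0.030574489 = 0.023035473.
SE(ȳ) = √(0.023035473) = 0.1518.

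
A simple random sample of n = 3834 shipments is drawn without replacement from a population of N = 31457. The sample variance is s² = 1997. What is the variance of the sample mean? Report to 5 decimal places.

0.45738

Under SRS without replacement, Var(ȳ) = (1 − f)·s²/n with f = n/N = 3834/31457 = 0.12188066.
Var(ȳ) = (1 − 0.12188066)·1997/3834 = 0.87811934·0.52086594 = 0.45738245.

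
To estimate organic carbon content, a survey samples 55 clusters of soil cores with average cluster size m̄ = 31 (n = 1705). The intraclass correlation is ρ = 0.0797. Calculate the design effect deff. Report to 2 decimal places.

3.39

deff = 1 + (31 − 1)·0.0797 = 1 + 2.391 = 3.391.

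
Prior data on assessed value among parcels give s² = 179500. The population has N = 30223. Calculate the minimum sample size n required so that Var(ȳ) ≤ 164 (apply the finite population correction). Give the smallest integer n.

Without fpc, n₀ = s²/D = 179500/164 = 1094.5122.
With fpc, (1 − n/N)·s²/n ≤ D requires n ≥ n₀/(1 + n₀/N) = 1094.5122/(1 + 1094.5122/30223) = 1056.2602.
Rounding up, n = 1057.

1057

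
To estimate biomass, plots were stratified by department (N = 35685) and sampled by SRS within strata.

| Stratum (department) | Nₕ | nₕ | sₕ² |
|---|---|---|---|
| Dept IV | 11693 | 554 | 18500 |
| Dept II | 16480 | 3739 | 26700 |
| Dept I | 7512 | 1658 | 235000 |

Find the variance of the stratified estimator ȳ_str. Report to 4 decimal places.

9.4877

Var(ȳ_str) = Σₕ Wₕ²(1 − fₕ)sₕ²/nₕ with Wₕ = Nₕ/N, N = 35685.
Dept IV: Wₕ = 0.32767269; term = 0.32767269²·(1 − 0.04737877)·18500/554 = 3.4155663.
Dept II: Wₕ = 0.46181869; term = 0.46181869²·(1 − 0.22688107)·26700/3739 = 1.1774572.
Dept I: Wₕ = 0.21050862; term = 0.21050862²·(1 − 0.22071353)·235000/1658 = 4.8946341.
Sum = 9.4876576.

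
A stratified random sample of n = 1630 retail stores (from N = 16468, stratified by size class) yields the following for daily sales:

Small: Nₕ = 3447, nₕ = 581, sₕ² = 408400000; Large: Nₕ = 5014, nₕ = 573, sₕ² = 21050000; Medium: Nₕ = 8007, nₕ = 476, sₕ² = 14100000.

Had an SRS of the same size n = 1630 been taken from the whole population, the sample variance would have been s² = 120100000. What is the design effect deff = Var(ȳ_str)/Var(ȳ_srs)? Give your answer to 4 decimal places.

Var(ȳ_str) = Σ Wₕ²(1−fₕ)sₕ²/nₕ with Wₕ = Nₕ/16468:
  Small: (3447/16468)²·(1−581/3447)·408400000/581 = 25606.213
  Large: (5014/16468)²·(1−573/5014)·21050000/573 = 3016.344
  Medium: (8007/16468)²·(1−476/8007)·14100000/476 = 6586.4731
  → Var(ȳ_str) = 35209.03.
Var(ȳ_srs) = (1 − 1630/16468)·120100000/1630 = 66388.05.
deff = 35209.03 / 66388.05 = 0.5304.

0.5304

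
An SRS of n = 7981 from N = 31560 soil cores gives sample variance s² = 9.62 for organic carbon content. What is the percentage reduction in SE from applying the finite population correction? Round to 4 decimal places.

13.5641

f = n/N = 7981/31560 = 0.25288340.
SE_no-fpc = √(s²/n) = 0.034718334; SE_fpc = √((1−f)s²/n) = 0.030009107.
Ratio = √(1−f) = 0.86435907. Reduction = 100·(1 − 0.86435907) = 13.5641%.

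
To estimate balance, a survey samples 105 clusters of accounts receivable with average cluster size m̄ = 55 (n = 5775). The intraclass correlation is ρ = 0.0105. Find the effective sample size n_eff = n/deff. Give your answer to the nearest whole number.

deff = 1 + (55 − 1)·0.0105 = 1 + 0.567 = 1.567.
n_eff = 5775 / 1.567 = 3685.

3685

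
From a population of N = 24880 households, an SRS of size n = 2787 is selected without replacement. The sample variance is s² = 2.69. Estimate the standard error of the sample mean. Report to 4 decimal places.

Under SRS without replacement, Var(ȳ) = (1 − f)·s²/n with f = n/N = 2787/24880 = 0.11201768.
Var(ȳ) = (1 − 0.11201768)·2.69/2787 = 0.88798232·9.6519555 × 10^-4 = 8.5707658 × 10^-4.
SE(ȳ) = √(8.5707658 × 10^-4) = 0.0293.

0.0293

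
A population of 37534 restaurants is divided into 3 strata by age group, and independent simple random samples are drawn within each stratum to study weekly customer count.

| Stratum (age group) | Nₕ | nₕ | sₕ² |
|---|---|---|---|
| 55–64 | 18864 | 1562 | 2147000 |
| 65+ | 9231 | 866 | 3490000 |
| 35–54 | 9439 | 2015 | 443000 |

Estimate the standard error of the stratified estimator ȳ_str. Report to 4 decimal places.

Var(ȳ_str) = Σₕ Wₕ²(1 − fₕ)sₕ²/nₕ with Wₕ = Nₕ/N, N = 37534.
55–64: Wₕ = 0.50258432; term = 0.50258432²·(1 − 0.08280322)·2147000/1562 = 318.44278.
65+: Wₕ = 0.24593702; term = 0.24593702²·(1 − 0.09381432)·3490000/866 = 220.88821.
35–54: Wₕ = 0.25147866; term = 0.25147866²·(1 − 0.21347600)·443000/2015 = 10.935608.
Sum = 550.2666.
SE = √(550.2666) = 23.4578.

23.4578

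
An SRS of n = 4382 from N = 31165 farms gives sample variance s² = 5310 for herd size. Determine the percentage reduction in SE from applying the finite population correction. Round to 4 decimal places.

f = n/N = 4382/31165 = 0.14060645.
SE_no-fpc = √(s²/n) = 1.1008067; SE_fpc = √((1−f)s²/n) = 1.0204862.
Ratio = √(1−f) = 0.92703482. Reduction = 100·(1 − 0.92703482) = 7.2965%.

7.2965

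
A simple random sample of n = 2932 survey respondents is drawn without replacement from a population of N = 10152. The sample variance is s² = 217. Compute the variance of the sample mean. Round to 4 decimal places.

0.0526

Under SRS without replacement, Var(ȳ) = (1 − f)·s²/n with f = n/N = 2932/10152 = 0.28881009.
Var(ȳ) = (1 − 0.28881009)·217/2932 = 0.71118991·0.074010914 = 0.052635816.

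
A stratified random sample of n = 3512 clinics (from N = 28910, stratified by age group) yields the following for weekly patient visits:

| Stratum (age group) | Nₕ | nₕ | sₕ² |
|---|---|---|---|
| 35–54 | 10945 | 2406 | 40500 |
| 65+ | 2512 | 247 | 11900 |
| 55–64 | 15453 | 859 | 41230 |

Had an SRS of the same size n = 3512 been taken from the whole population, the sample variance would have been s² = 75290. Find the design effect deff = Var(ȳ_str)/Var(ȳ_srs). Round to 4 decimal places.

0.8050

Var(ȳ_str) = Σ Wₕ²(1−fₕ)sₕ²/nₕ with Wₕ = Nₕ/28910:
  35–54: (10945/28910)²·(1−2406/10945)·40500/2406 = 1.8822877
  65+: (2512/28910)²·(1−247/2512)·11900/247 = 0.3279757
  55–64: (15453/28910)²·(1−859/15453)·41230/859 = 12.951234
  → Var(ȳ_str) = 15.161497.
Var(ȳ_srs) = (1 − 3512/28910)·75290/3512 = 18.833638.
deff = 15.161497 / 18.833638 = 0.8050.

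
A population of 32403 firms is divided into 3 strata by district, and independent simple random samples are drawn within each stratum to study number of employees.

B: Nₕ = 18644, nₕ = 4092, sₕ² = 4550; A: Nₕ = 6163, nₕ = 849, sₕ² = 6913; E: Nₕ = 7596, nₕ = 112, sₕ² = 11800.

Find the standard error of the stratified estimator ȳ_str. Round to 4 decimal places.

Var(ȳ_str) = Σₕ Wₕ²(1 − fₕ)sₕ²/nₕ with Wₕ = Nₕ/N, N = 32403.
B: Wₕ = 0.57537882; term = 0.57537882²·(1 − 0.21948080)·4550/4092 = 0.28732083.
A: Wₕ = 0.19019844; term = 0.19019844²·(1 − 0.13775759)·6913/849 = 0.25398153.
E: Wₕ = 0.23442274; term = 0.23442274²·(1 − 0.01474460)·11800/112 = 5.7044303.
Sum = 6.2457327.
SE = √(6.2457327) = 2.4991.

2.4991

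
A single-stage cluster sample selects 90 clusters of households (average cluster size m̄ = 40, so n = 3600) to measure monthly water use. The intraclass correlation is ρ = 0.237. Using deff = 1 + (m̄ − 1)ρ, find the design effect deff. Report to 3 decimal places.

deff = 1 + (40 − 1)·0.237 = 1 + 9.243 = 10.243.

10.243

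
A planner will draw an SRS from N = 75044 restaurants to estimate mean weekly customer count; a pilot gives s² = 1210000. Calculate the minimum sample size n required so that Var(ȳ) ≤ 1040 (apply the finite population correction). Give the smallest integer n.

1146

Without fpc, n₀ = s²/D = 1210000/1040 = 1163.4615.
With fpc, (1 − n/N)·s²/n ≤ D requires n ≥ n₀/(1 + n₀/N) = 1163.4615/(1 + 1163.4615/75044) = 1145.6989.
Rounding up, n = 1146.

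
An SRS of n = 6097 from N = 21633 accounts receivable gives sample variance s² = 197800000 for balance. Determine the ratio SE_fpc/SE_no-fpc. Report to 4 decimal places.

f = n/N = 6097/21633 = 0.28183793.
SE_no-fpc = √(s²/n) = 180.11714; SE_fpc = √((1−f)s²/n) = 152.63927.
Ratio = √(1−f) = 0.84744443.

0.8474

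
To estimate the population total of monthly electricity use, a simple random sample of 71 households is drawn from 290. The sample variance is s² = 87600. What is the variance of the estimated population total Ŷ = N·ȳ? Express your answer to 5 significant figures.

7.8359 × 10^7

Var(Ŷ) = N²·Var(ȳ) = N²·(1 − n/N)·s²/n.
f = 71/290 = 0.24482759; Var(ȳ) = 0.75517241·87600/71 = 931.73385.
Var(Ŷ) = 290² · 931.73385 = 7.8358817 × 10^7.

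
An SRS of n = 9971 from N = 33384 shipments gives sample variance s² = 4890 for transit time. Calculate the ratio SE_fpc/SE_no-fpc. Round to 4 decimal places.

0.8375

f = n/N = 9971/33384 = 0.29867601.
SE_no-fpc = √(s²/n) = 0.70030152; SE_fpc = √((1−f)s²/n) = 0.58646813.
Ratio = √(1−f) = 0.83745089.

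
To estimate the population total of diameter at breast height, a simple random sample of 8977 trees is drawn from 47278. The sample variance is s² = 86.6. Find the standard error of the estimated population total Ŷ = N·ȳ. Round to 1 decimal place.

Var(Ŷ) = N²·Var(ȳ) = N²·(1 − n/N)·s²/n.
f = 8977/47278 = 0.18987690; Var(ȳ) = 0.81012310·86.6/8977 = 0.0078151566.
Var(Ŷ) = 47278² · 0.0078151566 = 1.7468511 × 10^7.
SE(Ŷ) = √(1.7468511 × 10^7) = 4179.5.

4179.5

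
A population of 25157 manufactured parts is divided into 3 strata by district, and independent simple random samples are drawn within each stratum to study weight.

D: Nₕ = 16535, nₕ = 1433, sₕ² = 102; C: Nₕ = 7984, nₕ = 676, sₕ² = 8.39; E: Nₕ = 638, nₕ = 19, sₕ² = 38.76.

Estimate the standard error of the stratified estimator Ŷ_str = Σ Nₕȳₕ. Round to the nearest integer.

Var(Ŷ_str) = Σₕ Nₕ²(1 − fₕ)sₕ²/nₕ.
D: 16535²·(1 − 1433/16535)·102/1433 = 1.7774306 × 10^7.
C: 7984²·(1 − 676/7984)·8.39/676 = 724159.67.
E: 638²·(1 − 19/638)·38.76/19 = 805640.88.
Sum = 1.9304107 × 10^7.
SE = √(1.9304107 × 10^7) = 4394.

4394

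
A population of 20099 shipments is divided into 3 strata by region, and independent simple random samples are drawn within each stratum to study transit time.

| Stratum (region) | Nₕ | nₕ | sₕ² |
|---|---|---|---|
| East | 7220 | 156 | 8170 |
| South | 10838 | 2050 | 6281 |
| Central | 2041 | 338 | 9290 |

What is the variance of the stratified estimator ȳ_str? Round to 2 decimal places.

Var(ȳ_str) = Σₕ Wₕ²(1 − fₕ)sₕ²/nₕ with Wₕ = Nₕ/N, N = 20099.
East: Wₕ = 0.35922185; term = 0.35922185²·(1 − 0.02160665)·8170/156 = 6.6120548.
South: Wₕ = 0.53923081; term = 0.53923081²·(1 − 0.18914929)·6281/2050 = 0.72237919.
Central: Wₕ = 0.10154734; term = 0.10154734²·(1 − 0.16560510)·9290/338 = 0.23648727.
Sum = 7.5709213.

7.57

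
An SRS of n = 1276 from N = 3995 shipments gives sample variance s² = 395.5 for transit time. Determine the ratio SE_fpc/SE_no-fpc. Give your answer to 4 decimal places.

f = n/N = 1276/3995 = 0.31939925.
SE_no-fpc = √(s²/n) = 0.55673421; SE_fpc = √((1−f)s²/n) = 0.45929754.
Ratio = √(1−f) = 0.82498530.

0.8250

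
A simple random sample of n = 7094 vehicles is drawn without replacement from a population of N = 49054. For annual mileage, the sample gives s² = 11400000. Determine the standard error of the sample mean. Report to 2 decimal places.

Under SRS without replacement, Var(ȳ) = (1 − f)·s²/n with f = n/N = 7094/49054 = 0.14461614.
Var(ȳ) = (1 − 0.14461614)·11400000/7094 = 0.85538386·1606.9918 = 1374.5949.
SE(ȳ) = √(1374.5949) = 37.08.

37.08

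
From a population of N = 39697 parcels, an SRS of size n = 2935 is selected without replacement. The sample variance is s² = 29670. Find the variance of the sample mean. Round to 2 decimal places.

9.36

Under SRS without replacement, Var(ȳ) = (1 − f)·s²/n with f = n/N = 2935/39697 = 0.07393506.
Var(ȳ) = (1 − 0.07393506)·29670/2935 = 0.92606494·10.109029 = 9.3616173.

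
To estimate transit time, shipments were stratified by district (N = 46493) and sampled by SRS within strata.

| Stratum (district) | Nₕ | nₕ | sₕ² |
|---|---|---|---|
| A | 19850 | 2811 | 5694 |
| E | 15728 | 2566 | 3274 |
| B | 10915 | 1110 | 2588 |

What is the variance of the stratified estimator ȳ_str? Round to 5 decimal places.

Var(ȳ_str) = Σₕ Wₕ²(1 − fₕ)sₕ²/nₕ with Wₕ = Nₕ/N, N = 46493.
A: Wₕ = 0.42694599; term = 0.42694599²·(1 − 0.14161209)·5694/2811 = 0.3169466.
E: Wₕ = 0.33828748; term = 0.33828748²·(1 − 0.16314852)·3274/2566 = 0.12219186.
B: Wₕ = 0.23476652; term = 0.23476652²·(1 − 0.10169492)·2588/1110 = 0.115435.
Sum = 0.55457346.

0.55457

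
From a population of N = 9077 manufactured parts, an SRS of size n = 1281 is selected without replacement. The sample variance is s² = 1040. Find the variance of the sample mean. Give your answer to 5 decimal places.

Under SRS without replacement, Var(ȳ) = (1 − f)·s²/n with f = n/N = 1281/9077 = 0.14112592.
Var(ȳ) = (1 − 0.14112592)·1040/1281 = 0.85887408·0.81186573 = 0.69729043.

0.69729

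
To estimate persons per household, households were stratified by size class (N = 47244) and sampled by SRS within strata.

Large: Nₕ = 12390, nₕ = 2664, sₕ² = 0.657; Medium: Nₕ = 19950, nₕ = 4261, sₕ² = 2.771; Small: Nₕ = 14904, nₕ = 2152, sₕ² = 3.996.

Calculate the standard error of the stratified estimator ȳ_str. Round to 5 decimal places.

Var(ȳ_str) = Σₕ Wₕ²(1 − fₕ)sₕ²/nₕ with Wₕ = Nₕ/N, N = 47244.
Large: Wₕ = 0.26225552; term = 0.26225552²·(1 − 0.21501211)·0.657/2664 = 1.3315068 × 10^-5.
Medium: Wₕ = 0.42227584; term = 0.42227584²·(1 − 0.21358396)·2.771/4261 = 9.1194749 × 10^-5.
Small: Wₕ = 0.31546863; term = 0.31546863²·(1 − 0.14439077)·3.996/2152 = 1.5811426 × 10^-4.
Sum = 2.6262408 × 10^-4.
SE = √(2.6262408 × 10^-4) = 0.01621.

0.01621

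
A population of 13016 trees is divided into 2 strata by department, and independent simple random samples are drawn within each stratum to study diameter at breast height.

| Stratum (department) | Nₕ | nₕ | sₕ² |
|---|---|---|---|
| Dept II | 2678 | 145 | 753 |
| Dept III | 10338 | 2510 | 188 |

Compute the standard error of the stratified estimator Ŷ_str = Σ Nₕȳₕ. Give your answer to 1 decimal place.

Var(Ŷ_str) = Σₕ Nₕ²(1 − fₕ)sₕ²/nₕ.
Dept II: 2678²·(1 − 145/2678)·753/145 = 3.5226763 × 10^7.
Dept III: 10338²·(1 − 2510/10338)·188/2510 = 6.0613795 × 10^6.
Sum = 4.1288143 × 10^7.
SE = √(4.1288143 × 10^7) = 6425.6.

6425.6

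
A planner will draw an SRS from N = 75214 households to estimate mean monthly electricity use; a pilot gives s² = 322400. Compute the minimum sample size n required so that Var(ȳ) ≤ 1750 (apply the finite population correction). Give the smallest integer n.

184

Without fpc, n₀ = s²/D = 322400/1750 = 184.2286.
With fpc, (1 − n/N)·s²/n ≤ D requires n ≥ n₀/(1 + n₀/N) = 184.2286/(1 + 184.2286/75214) = 183.7785.
Rounding up, n = 184.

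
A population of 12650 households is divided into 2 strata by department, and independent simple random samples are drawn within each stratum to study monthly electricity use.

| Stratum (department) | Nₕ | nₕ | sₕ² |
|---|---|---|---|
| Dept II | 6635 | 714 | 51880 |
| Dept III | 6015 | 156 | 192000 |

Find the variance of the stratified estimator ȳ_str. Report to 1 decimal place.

Var(ȳ_str) = Σₕ Wₕ²(1 − fₕ)sₕ²/nₕ with Wₕ = Nₕ/N, N = 12650.
Dept II: Wₕ = 0.52450593; term = 0.52450593²·(1 − 0.10761115)·51880/714 = 17.838433.
Dept III: Wₕ = 0.47549407; term = 0.47549407²·(1 − 0.02593516)·192000/156 = 271.05331.
Sum = 288.89174.

288.9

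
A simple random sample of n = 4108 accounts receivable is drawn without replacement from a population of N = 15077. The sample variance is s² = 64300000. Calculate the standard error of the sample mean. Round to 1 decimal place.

Under SRS without replacement, Var(ȳ) = (1 − f)·s²/n with f = n/N = 4108/15077 = 0.27246800.
Var(ȳ) = (1 − 0.27246800)·64300000/4108 = 0.72753200·15652.386 = 11387.611.
SE(ȳ) = √(11387.611) = 106.7.

106.7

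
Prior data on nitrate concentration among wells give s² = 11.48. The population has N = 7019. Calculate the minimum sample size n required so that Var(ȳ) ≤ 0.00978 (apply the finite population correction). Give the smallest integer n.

1006

Without fpc, n₀ = s²/D = 11.48/0.00978 = 1173.8241.
With fpc, (1 − n/N)·s²/n ≤ D requires n ≥ n₀/(1 + n₀/N) = 1173.8241/(1 + 1173.8241/7019) = 1005.6448.
Rounding up, n = 1006.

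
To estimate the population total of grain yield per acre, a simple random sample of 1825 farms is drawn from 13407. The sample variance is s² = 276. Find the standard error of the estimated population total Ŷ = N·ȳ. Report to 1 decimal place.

4846.0

Var(Ŷ) = N²·Var(ȳ) = N²·(1 − n/N)·s²/n.
f = 1825/13407 = 0.13612292; Var(ȳ) = 0.86387708·276/1825 = 0.13064662.
Var(Ŷ) = 13407² · 0.13064662 = 2.3483423 × 10^7.
SE(Ŷ) = √(2.3483423 × 10^7) = 4846.0.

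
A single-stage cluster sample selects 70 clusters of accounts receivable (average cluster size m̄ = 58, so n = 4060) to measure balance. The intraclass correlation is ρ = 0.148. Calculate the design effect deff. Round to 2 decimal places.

deff = 1 + (58 − 1)·0.148 = 1 + 8.436 = 9.436.

9.44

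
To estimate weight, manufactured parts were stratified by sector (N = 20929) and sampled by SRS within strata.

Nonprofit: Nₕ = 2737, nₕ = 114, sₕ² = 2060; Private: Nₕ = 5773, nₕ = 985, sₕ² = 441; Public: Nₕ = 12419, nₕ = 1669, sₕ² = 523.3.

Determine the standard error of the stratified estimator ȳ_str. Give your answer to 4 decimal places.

0.6481

Var(ȳ_str) = Σₕ Wₕ²(1 − fₕ)sₕ²/nₕ with Wₕ = Nₕ/N, N = 20929.
Nonprofit: Wₕ = 0.13077548; term = 0.13077548²·(1 − 0.04165144)·2060/114 = 0.29616825.
Private: Wₕ = 0.27583735; term = 0.27583735²·(1 − 0.17062186)·441/985 = 0.028252774.
Public: Wₕ = 0.59338717; term = 0.59338717²·(1 − 0.13439085)·523.3/1669 = 0.095563607.
Sum = 0.41998463.
SE = √(0.41998463) = 0.6481.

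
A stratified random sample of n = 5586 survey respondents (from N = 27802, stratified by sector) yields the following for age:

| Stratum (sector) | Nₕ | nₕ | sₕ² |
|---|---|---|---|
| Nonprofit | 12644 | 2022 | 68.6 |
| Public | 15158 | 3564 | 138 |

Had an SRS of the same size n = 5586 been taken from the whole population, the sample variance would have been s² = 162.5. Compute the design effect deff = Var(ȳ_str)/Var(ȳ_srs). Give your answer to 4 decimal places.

Var(ȳ_str) = Σ Wₕ²(1−fₕ)sₕ²/nₕ with Wₕ = Nₕ/27802:
  Nonprofit: (12644/27802)²·(1−2022/12644)·68.6/2022 = 0.005894971
  Public: (15158/27802)²·(1−3564/15158)·138/3564 = 0.0088036853
  → Var(ȳ_str) = 0.014698656.
Var(ȳ_srs) = (1 − 5586/27802)·162.5/5586 = 0.02324568.
deff = 0.014698656 / 0.02324568 = 0.6323.

0.6323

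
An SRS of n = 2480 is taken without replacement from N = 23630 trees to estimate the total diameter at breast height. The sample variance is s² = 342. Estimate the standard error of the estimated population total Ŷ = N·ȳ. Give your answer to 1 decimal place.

Var(Ŷ) = N²·Var(ȳ) = N²·(1 − n/N)·s²/n.
f = 2480/23630 = 0.10495133; Var(ȳ) = 0.89504867·342/2480 = 0.1234301.
Var(Ŷ) = 23630² · 0.1234301 = 6.8920517 × 10^7.
SE(Ŷ) = √(6.8920517 × 10^7) = 8301.8.

8301.8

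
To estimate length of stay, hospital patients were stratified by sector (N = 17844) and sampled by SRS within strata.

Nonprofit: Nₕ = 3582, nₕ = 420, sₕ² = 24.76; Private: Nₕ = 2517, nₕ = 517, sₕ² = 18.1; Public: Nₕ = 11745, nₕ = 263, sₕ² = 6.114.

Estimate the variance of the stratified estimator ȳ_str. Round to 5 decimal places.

0.01250

Var(ȳ_str) = Σₕ Wₕ²(1 − fₕ)sₕ²/nₕ with Wₕ = Nₕ/N, N = 17844.
Nonprofit: Wₕ = 0.20073974; term = 0.20073974²·(1 − 0.11725293)·24.76/420 = 0.0020970287.
Private: Wₕ = 0.14105582; term = 0.14105582²·(1 − 0.20540326)·18.1/517 = 5.5349897 × 10^-4.
Public: Wₕ = 0.65820444; term = 0.65820444²·(1 − 0.02239251)·6.114/263 = 0.0098459091.
Sum = 0.012496437.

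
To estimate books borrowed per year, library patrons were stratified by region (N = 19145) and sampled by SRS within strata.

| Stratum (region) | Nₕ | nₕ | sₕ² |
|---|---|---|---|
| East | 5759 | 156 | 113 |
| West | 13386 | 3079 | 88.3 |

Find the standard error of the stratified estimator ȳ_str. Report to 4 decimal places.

0.2731

Var(ȳ_str) = Σₕ Wₕ²(1 − fₕ)sₕ²/nₕ with Wₕ = Nₕ/N, N = 19145.
East: Wₕ = 0.30080961; term = 0.30080961²·(1 − 0.02708804)·113/156 = 0.063769176.
West: Wₕ = 0.69919039; term = 0.69919039²·(1 − 0.23001644)·88.3/3079 = 0.010795018.
Sum = 0.074564194.
SE = √(0.074564194) = 0.2731.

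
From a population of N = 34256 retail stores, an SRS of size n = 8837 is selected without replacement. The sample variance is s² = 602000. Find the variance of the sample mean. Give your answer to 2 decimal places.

Under SRS without replacement, Var(ȳ) = (1 − f)·s²/n with f = n/N = 8837/34256 = 0.25796941.
Var(ȳ) = (1 − 0.25796941)·602000/8837 = 0.74203059·68.122666 = 50.549102.

50.55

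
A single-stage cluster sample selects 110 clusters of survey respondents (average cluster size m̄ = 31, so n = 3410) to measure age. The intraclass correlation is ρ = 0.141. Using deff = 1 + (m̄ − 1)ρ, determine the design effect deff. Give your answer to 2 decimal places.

deff = 1 + (31 − 1)·0.141 = 1 + 4.23 = 5.23.

5.23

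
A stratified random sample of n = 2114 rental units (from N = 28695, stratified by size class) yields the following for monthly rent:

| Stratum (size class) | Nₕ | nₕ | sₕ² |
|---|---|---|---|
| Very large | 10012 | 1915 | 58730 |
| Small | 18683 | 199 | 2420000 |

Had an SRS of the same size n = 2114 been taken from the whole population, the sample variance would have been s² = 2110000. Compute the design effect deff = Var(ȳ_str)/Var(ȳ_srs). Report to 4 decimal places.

Var(ȳ_str) = Σ Wₕ²(1−fₕ)sₕ²/nₕ with Wₕ = Nₕ/28695:
  Very large: (10012/28695)²·(1−1915/10012)·58730/1915 = 3.0194215
  Small: (18683/28695)²·(1−199/18683)·2420000/199 = 5100.261
  → Var(ȳ_str) = 5103.2804.
Var(ȳ_srs) = (1 − 2114/28695)·2110000/2114 = 924.57588.
deff = 5103.2804 / 924.57588 = 5.5196.

5.5196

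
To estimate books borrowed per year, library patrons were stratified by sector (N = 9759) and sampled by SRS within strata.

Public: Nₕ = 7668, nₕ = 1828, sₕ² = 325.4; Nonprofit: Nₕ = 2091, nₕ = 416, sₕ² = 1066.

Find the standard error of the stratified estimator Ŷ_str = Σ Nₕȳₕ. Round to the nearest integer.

Var(Ŷ_str) = Σₕ Nₕ²(1 − fₕ)sₕ²/nₕ.
Public: 7668²·(1 − 1828/7668)·325.4/1828 = 7.9714313 × 10^6.
Nonprofit: 2091²·(1 − 416/2091)·1066/416 = 8.9749641 × 10^6.
Sum = 1.6946395 × 10^7.
SE = √(1.6946395 × 10^7) = 4117.

4117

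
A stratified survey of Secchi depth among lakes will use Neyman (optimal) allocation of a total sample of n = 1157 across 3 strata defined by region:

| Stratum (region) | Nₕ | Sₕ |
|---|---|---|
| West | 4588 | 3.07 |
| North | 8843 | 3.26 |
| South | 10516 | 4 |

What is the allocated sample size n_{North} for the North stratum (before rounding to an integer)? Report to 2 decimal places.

Neyman allocation: nₕ = n·NₕSₕ / Σⱼ NⱼSⱼ.
Σ NⱼSⱼ = 4588·3.07 + 8843·3.26 + 10516·4 = 84977.34.
n_{North} = 1157·8843·3.26 / 84977.34 = 392.51.

392.51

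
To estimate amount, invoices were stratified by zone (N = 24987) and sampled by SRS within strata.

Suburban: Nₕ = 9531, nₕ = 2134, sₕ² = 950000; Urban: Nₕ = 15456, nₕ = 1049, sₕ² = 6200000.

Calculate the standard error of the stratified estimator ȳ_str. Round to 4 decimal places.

46.4565

Var(ȳ_str) = Σₕ Wₕ²(1 − fₕ)sₕ²/nₕ with Wₕ = Nₕ/N, N = 24987.
Suburban: Wₕ = 0.38143835; term = 0.38143835²·(1 − 0.22390095)·950000/2134 = 50.268398.
Urban: Wₕ = 0.61856165; term = 0.61856165²·(1 − 0.06787008)·6200000/1049 = 2107.9419.
Sum = 2158.2103.
SE = √(2158.2103) = 46.4565.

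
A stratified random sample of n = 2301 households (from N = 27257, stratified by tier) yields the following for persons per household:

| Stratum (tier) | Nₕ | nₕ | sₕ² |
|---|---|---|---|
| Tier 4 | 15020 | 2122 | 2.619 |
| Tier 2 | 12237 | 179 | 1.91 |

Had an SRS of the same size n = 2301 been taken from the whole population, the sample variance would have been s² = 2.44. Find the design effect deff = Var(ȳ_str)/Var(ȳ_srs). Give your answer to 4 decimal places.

2.5142

Var(ȳ_str) = Σ Wₕ²(1−fₕ)sₕ²/nₕ with Wₕ = Nₕ/27257:
  Tier 4: (15020/27257)²·(1−2122/15020)·2.619/2122 = 3.2182984 × 10^-4
  Tier 2: (12237/27257)²·(1−179/12237)·1.91/179 = 0.0021192123
  → Var(ȳ_str) = 0.0024410421.
Var(ȳ_srs) = (1 − 2301/27257)·2.44/2301 = 9.7089023 × 10^-4.
deff = 0.0024410421 / (9.7089023 × 10^-4) = 2.5142.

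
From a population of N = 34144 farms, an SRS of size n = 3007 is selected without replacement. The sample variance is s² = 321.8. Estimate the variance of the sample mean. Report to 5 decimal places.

0.09759

Under SRS without replacement, Var(ȳ) = (1 − f)·s²/n with f = n/N = 3007/34144 = 0.08806818.
Var(ȳ) = (1 − 0.08806818)·321.8/3007 = 0.91193182·0.10701696 = 0.097592171.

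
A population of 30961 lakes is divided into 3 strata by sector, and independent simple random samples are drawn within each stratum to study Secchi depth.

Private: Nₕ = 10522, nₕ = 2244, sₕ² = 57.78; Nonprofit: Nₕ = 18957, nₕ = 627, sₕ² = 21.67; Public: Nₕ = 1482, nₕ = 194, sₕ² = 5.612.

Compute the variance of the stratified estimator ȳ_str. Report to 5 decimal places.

Var(ȳ_str) = Σₕ Wₕ²(1 − fₕ)sₕ²/nₕ with Wₕ = Nₕ/N, N = 30961.
Private: Wₕ = 0.33984690; term = 0.33984690²·(1 − 0.21326744)·57.78/2244 = 0.0023396368.
Nonprofit: Wₕ = 0.61228642; term = 0.61228642²·(1 − 0.03307485)·21.67/627 = 0.012528339.
Public: Wₕ = 0.04786667; term = 0.04786667²·(1 − 0.13090418)·5.612/194 = 5.7603655 × 10^-5.
Sum = 0.014925579.

0.01493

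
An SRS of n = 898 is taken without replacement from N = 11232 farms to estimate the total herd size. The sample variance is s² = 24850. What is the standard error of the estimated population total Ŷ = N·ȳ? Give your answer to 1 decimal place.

Var(Ŷ) = N²·Var(ȳ) = N²·(1 − n/N)·s²/n.
f = 898/11232 = 0.07995014; Var(ȳ) = 0.92004986·24850/898 = 25.460177.
Var(Ŷ) = 11232² · 25.460177 = 3.2120005 × 10^9.
SE(Ŷ) = √(3.2120005 × 10^9) = 56674.5.

56674.5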